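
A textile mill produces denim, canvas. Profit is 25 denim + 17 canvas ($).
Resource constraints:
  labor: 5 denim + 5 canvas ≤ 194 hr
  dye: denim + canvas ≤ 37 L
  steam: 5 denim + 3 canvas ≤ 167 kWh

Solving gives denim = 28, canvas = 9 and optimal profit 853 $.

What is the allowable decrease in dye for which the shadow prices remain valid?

3.6

Binding constraints: dye, steam. The basis is B = [[1,1],[5,3]] with det -2.
Per unit decrease in dye, x* moves by d = (1.5, -2.5).
The basis stays optimal until canvas reaches 0; allowable decrease = 3.6 L.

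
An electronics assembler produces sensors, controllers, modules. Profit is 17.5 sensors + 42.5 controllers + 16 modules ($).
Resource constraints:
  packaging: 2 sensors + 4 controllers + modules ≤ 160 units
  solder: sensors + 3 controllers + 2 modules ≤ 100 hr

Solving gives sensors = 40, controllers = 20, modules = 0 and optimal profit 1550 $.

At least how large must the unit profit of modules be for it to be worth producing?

Check each constraint at x*: packaging 160/160 (tight); solder 100/100 (tight).
The binding rows give the dual system: 2·y_packaging + 1·y_solder = 17.5 and 4·y_packaging + 3·y_solder = 42.5.
→ y_packaging = 5 and y_solder = 7.5.
modules enters the basis when its profit ≥ yᵀa₃ = 5·1 + 7.5·2 = 20.

20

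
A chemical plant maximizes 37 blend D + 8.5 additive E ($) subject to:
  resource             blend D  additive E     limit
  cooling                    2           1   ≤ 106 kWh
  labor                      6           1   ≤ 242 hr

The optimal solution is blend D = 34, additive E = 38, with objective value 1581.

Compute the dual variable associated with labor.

5

Both cooling and labor are binding at x*.
From A_Bᵀ y = c: 2·y_cooling + 6·y_labor = 37; 1·y_cooling + 1·y_labor = 8.5.
Solving: y_cooling = 3.5, y_labor = 5.
Shadow price of labor = 5.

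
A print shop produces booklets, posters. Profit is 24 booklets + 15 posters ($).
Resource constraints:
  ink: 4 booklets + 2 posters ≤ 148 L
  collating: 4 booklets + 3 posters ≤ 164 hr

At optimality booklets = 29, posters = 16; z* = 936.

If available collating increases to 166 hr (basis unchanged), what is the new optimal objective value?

At the optimum: ink uses 148 of 148 (binding); collating uses 164 of 164 (binding).
From A_Bᵀ y = c: 4·y_ink + 4·y_collating = 24; 2·y_ink + 3·y_collating = 15.
This yields shadow prices y_ink = 3, y_collating = 3.
Δz = y_collating·Δb = 3 × (2) = 6, so new z* = 936 + 6 = 942.

942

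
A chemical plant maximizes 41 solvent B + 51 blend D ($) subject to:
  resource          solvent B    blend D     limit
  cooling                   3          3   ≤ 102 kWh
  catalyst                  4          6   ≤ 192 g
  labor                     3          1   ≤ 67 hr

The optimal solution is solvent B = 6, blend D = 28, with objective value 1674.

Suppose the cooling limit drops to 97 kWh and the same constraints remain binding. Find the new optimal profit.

Binding: cooling and catalyst. Non-binding: labor (21 unused).
Slack constraints have shadow price 0 (complementary slackness).
From A_Bᵀ y = c: 3·y_cooling + 4·y_catalyst = 41; 3·y_cooling + 6·y_catalyst = 51.
Solving: y_cooling = 7, y_catalyst = 5.
Δz = y_cooling·Δb = 7 × (-5) = -35, so new z* = 1674 − 35 = 1639.

1639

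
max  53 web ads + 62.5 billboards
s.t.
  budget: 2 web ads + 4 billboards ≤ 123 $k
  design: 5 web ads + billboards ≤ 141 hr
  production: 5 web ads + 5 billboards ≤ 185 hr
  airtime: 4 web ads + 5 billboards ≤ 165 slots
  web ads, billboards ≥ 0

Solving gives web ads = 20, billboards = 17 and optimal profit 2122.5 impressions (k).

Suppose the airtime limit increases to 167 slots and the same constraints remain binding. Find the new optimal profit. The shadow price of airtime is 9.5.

Δb = 2, so new z* = 2122.5 + (9.5)·(2) = 2122.5 + 19 = 2141.5.

2141.5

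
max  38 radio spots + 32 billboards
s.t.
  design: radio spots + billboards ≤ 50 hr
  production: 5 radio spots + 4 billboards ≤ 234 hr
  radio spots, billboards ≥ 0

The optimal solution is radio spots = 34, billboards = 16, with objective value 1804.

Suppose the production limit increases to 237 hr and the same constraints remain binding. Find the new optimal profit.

Both design and production are binding at x*.
The binding rows give the dual system: 1·y_design + 5·y_production = 38 and 1·y_design + 4·y_production = 32.
This yields shadow prices y_design = 8, y_production = 6.
Δz = y_production·Δb = 6 × (3) = 18, so new z* = 1804 + 18 = 1822.

1822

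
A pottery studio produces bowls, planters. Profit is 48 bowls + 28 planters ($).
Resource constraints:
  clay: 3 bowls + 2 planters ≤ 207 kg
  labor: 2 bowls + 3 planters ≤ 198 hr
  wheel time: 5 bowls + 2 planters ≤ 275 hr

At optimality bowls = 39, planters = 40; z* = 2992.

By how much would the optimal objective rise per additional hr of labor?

At the optimum: clay uses 197 of 207 (slack = 10); labor uses 198 of 198 (binding); wheel time uses 275 of 275 (binding).
By complementary slackness, y = 0 for the non-binding constraint.
Dual feasibility on the basic columns requires 2·y_labor + 5·y_wheel time = 48, 3·y_labor + 2·y_wheel time = 28.
This yields shadow prices y_labor = 4, y_wheel time = 8.
Shadow price of labor = 4.

4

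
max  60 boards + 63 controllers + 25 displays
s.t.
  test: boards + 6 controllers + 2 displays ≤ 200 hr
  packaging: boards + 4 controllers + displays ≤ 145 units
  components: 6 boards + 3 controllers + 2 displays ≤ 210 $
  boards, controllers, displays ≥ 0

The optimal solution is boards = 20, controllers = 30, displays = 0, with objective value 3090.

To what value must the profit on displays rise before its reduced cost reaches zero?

30

Binding: test and components. Non-binding: packaging (5 unused).
Slack constraints have shadow price 0 (complementary slackness).
The binding rows give the dual system: 1·y_test + 6·y_components = 60 and 6·y_test + 3·y_components = 63.
→ y_test = 6 and y_components = 9.
displays enters the basis when its profit ≥ yᵀa₃ = 6·2 + 9·2 = 30.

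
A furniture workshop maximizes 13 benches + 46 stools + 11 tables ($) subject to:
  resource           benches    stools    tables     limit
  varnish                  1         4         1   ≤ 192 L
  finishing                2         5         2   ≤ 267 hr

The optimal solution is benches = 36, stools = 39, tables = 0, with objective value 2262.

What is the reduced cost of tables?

-2

Both varnish and finishing are binding at x*.
Dual feasibility on the basic columns requires 1·y_varnish + 2·y_finishing = 13, 4·y_varnish + 5·y_finishing = 46.
→ y_varnish = 9 and y_finishing = 2.
Reduced cost of tables: c₃ − yᵀa₃ = 11 − (9·1 + 2·2) = 11 − 13 = -2.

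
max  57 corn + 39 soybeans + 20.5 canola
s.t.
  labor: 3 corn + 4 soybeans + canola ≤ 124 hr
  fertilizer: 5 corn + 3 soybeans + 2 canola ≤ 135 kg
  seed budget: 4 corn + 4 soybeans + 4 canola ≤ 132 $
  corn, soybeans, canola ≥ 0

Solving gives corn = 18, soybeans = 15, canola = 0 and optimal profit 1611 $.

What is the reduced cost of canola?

At the optimum: labor uses 114 of 124 (slack = 10); fertilizer uses 135 of 135 (binding); seed budget uses 132 of 132 (binding).
Slack constraints have shadow price 0 (complementary slackness).
The binding rows give the dual system: 5·y_fertilizer + 4·y_seed budget = 57 and 3·y_fertilizer + 4·y_seed budget = 39.
→ y_fertilizer = 9 and y_seed budget = 3.
Reduced cost of canola: c₃ − yᵀa₃ = 20.5 − (9·2 + 3·4) = 20.5 − 30 = -9.5.

-9.5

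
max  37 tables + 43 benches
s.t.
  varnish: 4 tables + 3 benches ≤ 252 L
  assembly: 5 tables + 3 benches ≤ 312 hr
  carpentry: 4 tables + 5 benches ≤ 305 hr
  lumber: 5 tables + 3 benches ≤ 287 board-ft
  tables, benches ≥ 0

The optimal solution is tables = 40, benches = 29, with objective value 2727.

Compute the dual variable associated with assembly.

Check each constraint at x*: varnish 247/252 (slack 5); assembly 287/312 (slack 25); carpentry 305/305 (tight); lumber 287/287 (tight).
Since varnish, assembly are not tight, their duals are 0.
From A_Bᵀ y = c: 4·y_carpentry + 5·y_lumber = 37; 5·y_carpentry + 3·y_lumber = 43.
Solving: y_carpentry = 8, y_lumber = 1.
Shadow price of assembly = 0.

0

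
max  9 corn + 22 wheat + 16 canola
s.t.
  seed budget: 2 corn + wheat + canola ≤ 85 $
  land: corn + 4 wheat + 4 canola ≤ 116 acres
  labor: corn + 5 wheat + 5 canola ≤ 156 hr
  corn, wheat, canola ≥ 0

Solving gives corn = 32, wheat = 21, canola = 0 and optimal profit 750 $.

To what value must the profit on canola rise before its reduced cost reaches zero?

22

Check each constraint at x*: seed budget 85/85 (tight); land 116/116 (tight); labor 137/156 (slack 19).
By complementary slackness, y = 0 for the non-binding constraint.
From A_Bᵀ y = c: 2·y_seed budget + 1·y_land = 9; 1·y_seed budget + 4·y_land = 22.
This yields shadow prices y_seed budget = 2, y_land = 5.
canola enters the basis when its profit ≥ yᵀa₃ = 2·1 + 5·4 = 22.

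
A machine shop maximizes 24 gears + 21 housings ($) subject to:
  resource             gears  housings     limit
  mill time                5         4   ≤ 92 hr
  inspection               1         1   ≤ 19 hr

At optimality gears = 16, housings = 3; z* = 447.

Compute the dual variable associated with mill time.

3

Check each constraint at x*: mill time 92/92 (tight); inspection 19/19 (tight).
Dual feasibility on the basic columns requires 5·y_mill time + 1·y_inspection = 24, 4·y_mill time + 1·y_inspection = 21.
Solving: y_mill time = 3, y_inspection = 9.
Shadow price of mill time = 3.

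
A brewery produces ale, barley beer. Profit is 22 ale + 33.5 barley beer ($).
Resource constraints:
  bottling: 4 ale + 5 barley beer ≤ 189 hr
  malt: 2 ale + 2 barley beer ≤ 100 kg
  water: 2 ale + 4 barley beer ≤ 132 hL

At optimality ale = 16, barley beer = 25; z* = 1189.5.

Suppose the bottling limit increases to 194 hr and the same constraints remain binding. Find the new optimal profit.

At the optimum: bottling uses 189 of 189 (binding); malt uses 82 of 100 (slack = 18); water uses 132 of 132 (binding).
By complementary slackness, y = 0 for the non-binding constraint.
From A_Bᵀ y = c: 4·y_bottling + 2·y_water = 22; 5·y_bottling + 4·y_water = 33.5.
Solving: y_bottling = 3.5, y_water = 4.
Δz = y_bottling·Δb = 3.5 × (5) = 17.5, so new z* = 1189.5 + 17.5 = 1207.

1207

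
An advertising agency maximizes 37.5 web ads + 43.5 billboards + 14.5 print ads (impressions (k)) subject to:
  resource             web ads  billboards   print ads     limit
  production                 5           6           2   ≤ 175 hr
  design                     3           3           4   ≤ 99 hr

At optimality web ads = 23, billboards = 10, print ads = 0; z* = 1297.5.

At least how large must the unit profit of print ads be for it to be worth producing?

At the optimum: production uses 175 of 175 (binding); design uses 99 of 99 (binding).
Dual feasibility on the basic columns requires 5·y_production + 3·y_design = 37.5, 6·y_production + 3·y_design = 43.5.
This yields shadow prices y_production = 6, y_design = 2.5.
print ads enters the basis when its profit ≥ yᵀa₃ = 6·2 + 2.5·4 = 22.

22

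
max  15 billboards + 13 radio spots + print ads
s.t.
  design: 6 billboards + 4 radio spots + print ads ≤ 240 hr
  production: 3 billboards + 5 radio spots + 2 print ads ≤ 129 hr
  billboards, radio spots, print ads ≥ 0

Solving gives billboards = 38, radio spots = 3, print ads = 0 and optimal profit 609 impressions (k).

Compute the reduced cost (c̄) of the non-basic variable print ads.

-3

At the optimum: design uses 240 of 240 (binding); production uses 129 of 129 (binding).
Dual feasibility on the basic columns requires 6·y_design + 3·y_production = 15, 4·y_design + 5·y_production = 13.
This yields shadow prices y_design = 2, y_production = 1.
Reduced cost of print ads: c₃ − yᵀa₃ = 1 − (2·1 + 1·2) = 1 − 4 = -3.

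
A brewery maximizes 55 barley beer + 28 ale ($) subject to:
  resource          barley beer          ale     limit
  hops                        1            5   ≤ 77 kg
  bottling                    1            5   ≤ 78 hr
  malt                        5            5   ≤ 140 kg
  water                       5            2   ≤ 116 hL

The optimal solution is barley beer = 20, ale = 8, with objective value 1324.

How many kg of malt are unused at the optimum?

malt used = 5·20 + 5·8 = 140; slack = 140 − 140 = 0.

0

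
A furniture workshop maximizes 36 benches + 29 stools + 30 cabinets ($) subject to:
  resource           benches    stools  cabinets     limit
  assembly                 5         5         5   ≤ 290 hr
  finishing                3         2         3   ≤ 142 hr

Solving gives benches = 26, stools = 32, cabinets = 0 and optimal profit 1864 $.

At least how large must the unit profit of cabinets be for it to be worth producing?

Both assembly and finishing are binding at x*.
Dual feasibility on the basic columns requires 5·y_assembly + 3·y_finishing = 36, 5·y_assembly + 2·y_finishing = 29.
→ y_assembly = 3 and y_finishing = 7.
cabinets enters the basis when its profit ≥ yᵀa₃ = 3·5 + 7·3 = 36.

36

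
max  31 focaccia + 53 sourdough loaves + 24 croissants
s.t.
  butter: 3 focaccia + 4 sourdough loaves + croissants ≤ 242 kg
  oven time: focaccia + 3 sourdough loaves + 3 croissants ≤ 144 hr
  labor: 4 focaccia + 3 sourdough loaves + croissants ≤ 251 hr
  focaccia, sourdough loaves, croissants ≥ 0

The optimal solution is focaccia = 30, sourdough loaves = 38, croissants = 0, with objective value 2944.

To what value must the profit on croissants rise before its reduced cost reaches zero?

At the optimum: butter uses 242 of 242 (binding); oven time uses 144 of 144 (binding); labor uses 234 of 251 (slack = 17).
By complementary slackness, y = 0 for the non-binding constraint.
Dual feasibility on the basic columns requires 3·y_butter + 1·y_oven time = 31, 4·y_butter + 3·y_oven time = 53.
This yields shadow prices y_butter = 8, y_oven time = 7.
croissants enters the basis when its profit ≥ yᵀa₃ = 8·1 + 7·3 = 29.

29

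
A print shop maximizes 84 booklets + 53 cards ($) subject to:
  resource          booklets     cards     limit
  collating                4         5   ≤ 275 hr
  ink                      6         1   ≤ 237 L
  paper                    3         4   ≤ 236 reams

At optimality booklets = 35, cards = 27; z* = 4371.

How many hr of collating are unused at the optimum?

collating used = 4·35 + 5·27 = 275; slack = 275 − 275 = 0.

0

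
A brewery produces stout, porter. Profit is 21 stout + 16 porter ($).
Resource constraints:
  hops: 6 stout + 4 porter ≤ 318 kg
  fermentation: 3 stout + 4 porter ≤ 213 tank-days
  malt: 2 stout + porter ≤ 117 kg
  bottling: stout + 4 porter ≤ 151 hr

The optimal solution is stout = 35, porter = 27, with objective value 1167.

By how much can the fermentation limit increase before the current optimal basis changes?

4.8

Binding constraints: hops, fermentation. The basis is B = [[6,4],[3,4]] with det 12.
Per unit increase in fermentation, x* moves by d = (-0.3333, 0.5).
The basis stays optimal until bottling becomes binding; allowable increase = 4.8 tank-days.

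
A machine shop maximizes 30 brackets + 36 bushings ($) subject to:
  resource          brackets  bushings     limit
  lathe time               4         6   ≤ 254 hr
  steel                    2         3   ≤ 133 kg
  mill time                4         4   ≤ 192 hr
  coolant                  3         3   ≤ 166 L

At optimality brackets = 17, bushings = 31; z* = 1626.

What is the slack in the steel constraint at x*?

steel used = 2·17 + 3·31 = 127; slack = 133 − 127 = 6.

6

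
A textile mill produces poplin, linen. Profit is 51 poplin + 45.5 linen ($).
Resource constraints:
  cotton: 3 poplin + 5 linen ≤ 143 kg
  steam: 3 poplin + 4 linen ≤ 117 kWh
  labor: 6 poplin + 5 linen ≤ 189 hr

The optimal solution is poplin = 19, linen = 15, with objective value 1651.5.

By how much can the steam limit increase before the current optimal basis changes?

6.6

Binding constraints: steam, labor. The basis is B = [[3,4],[6,5]] with det -9.
Per unit increase in steam, x* moves by d = (-0.5556, 0.6667).
The basis stays optimal until cotton becomes binding; allowable increase = 6.6 kWh.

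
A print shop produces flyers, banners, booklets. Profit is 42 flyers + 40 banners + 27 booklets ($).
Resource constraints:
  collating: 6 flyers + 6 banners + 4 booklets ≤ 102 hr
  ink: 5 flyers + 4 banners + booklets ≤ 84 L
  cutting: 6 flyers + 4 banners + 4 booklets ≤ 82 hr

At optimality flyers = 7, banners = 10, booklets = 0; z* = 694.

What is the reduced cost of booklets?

-1

Binding: collating and cutting. Non-binding: ink (9 unused).
By complementary slackness, y = 0 for the non-binding constraint.
Dual feasibility on the basic columns requires 6·y_collating + 6·y_cutting = 42, 6·y_collating + 4·y_cutting = 40.
Solving: y_collating = 6, y_cutting = 1.
Reduced cost of booklets: c₃ − yᵀa₃ = 27 − (6·4 + 1·4) = 27 − 28 = -1.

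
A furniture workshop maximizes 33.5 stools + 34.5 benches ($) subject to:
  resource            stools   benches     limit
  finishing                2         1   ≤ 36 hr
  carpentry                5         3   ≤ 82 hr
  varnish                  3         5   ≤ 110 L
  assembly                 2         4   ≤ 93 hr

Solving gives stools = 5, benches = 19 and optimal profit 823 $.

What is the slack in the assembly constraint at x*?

assembly used = 2·5 + 4·19 = 86; slack = 93 − 86 = 7.

7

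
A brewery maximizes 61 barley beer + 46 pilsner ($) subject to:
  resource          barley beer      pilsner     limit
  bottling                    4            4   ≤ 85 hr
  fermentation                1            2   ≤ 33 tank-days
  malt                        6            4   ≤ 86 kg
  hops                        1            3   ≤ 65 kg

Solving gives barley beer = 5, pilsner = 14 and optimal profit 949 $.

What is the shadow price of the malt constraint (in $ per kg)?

Binding: fermentation and malt. Non-binding: bottling (9 unused), hops (18 unused).
By complementary slackness, y = 0 for the non-binding constraints.
Dual feasibility on the basic columns requires 1·y_fermentation + 6·y_malt = 61, 2·y_fermentation + 4·y_malt = 46.
This yields shadow prices y_fermentation = 4, y_malt = 9.5.
Shadow price of malt = 9.5.

9.5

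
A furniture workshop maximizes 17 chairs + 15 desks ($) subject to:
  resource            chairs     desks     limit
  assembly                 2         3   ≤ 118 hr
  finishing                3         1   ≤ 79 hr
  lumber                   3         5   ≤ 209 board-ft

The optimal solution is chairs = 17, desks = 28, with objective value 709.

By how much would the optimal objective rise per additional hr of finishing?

3

Binding: assembly and finishing. Non-binding: lumber (18 unused).
Slack constraints have shadow price 0 (complementary slackness).
Dual feasibility on the basic columns requires 2·y_assembly + 3·y_finishing = 17, 3·y_assembly + 1·y_finishing = 15.
→ y_assembly = 4 and y_finishing = 3.
Shadow price of finishing = 3.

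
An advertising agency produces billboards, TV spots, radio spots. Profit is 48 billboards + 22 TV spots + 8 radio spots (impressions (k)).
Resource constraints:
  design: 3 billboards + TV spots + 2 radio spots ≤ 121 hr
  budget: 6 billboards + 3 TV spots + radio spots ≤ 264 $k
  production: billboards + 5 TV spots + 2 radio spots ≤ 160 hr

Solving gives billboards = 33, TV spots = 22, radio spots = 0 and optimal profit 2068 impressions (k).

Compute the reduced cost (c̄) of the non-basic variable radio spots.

Check each constraint at x*: design 121/121 (tight); budget 264/264 (tight); production 143/160 (slack 17).
Slack constraints have shadow price 0 (complementary slackness).
Dual feasibility on the basic columns requires 3·y_design + 6·y_budget = 48, 1·y_design + 3·y_budget = 22.
This yields shadow prices y_design = 4, y_budget = 6.
Reduced cost of radio spots: c₃ − yᵀa₃ = 8 − (4·2 + 6·1) = 8 − 14 = -6.

-6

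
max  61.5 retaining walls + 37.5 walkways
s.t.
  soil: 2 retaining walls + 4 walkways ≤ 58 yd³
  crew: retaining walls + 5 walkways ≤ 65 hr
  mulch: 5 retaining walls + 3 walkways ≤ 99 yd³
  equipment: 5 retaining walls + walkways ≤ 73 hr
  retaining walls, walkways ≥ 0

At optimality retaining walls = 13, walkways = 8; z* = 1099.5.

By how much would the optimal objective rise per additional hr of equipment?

9.5

At the optimum: soil uses 58 of 58 (binding); crew uses 53 of 65 (slack = 12); mulch uses 89 of 99 (slack = 10); equipment uses 73 of 73 (binding).
Since crew, mulch are not tight, their duals are 0.
Dual feasibility on the basic columns requires 2·y_soil + 5·y_equipment = 61.5, 4·y_soil + 1·y_equipment = 37.5.
→ y_soil = 7 and y_equipment = 9.5.
Shadow price of equipment = 9.5.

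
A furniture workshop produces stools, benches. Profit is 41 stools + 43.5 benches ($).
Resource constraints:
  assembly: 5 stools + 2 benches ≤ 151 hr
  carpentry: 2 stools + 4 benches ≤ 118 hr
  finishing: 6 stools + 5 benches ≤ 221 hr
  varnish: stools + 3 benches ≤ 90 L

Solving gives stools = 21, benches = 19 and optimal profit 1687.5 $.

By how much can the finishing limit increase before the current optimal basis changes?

7

Binding constraints: carpentry, finishing. The basis is B = [[2,4],[6,5]] with det -14.
Per unit increase in finishing, x* moves by d = (0.2857, -0.1429).
The basis stays optimal until assembly becomes binding; allowable increase = 7 hr.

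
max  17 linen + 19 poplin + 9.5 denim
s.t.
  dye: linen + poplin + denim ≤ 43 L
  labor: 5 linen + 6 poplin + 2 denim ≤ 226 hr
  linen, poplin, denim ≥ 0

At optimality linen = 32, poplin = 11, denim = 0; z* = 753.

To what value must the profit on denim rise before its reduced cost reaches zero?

Check each constraint at x*: dye 43/43 (tight); labor 226/226 (tight).
From A_Bᵀ y = c: 1·y_dye + 5·y_labor = 17; 1·y_dye + 6·y_labor = 19.
→ y_dye = 7 and y_labor = 2.
denim enters the basis when its profit ≥ yᵀa₃ = 7·1 + 2·2 = 11.

11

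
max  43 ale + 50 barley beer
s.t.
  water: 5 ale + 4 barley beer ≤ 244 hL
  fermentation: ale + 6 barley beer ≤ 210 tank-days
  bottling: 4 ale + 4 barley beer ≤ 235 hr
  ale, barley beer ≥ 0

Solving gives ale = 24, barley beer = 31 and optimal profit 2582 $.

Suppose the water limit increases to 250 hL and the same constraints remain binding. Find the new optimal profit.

2630

At the optimum: water uses 244 of 244 (binding); fermentation uses 210 of 210 (binding); bottling uses 220 of 235 (slack = 15).
Slack constraints have shadow price 0 (complementary slackness).
From A_Bᵀ y = c: 5·y_water + 1·y_fermentation = 43; 4·y_water + 6·y_fermentation = 50.
This yields shadow prices y_water = 8, y_fermentation = 3.
Δz = y_water·Δb = 8 × (6) = 48, so new z* = 2582 + 48 = 2630.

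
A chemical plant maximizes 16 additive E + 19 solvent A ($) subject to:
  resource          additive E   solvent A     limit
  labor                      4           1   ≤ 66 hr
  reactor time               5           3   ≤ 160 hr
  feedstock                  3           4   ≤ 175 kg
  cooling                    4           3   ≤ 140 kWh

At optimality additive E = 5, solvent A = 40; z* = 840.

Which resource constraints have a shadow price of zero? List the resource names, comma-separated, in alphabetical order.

labor, reactor time

labor: 60/66 (slack 6)
reactor time: 145/160 (slack 15)
feedstock: 175/175 (binding)
cooling: 140/140 (binding)
By complementary slackness, a constraint with positive slack has shadow price 0 → labor, reactor time.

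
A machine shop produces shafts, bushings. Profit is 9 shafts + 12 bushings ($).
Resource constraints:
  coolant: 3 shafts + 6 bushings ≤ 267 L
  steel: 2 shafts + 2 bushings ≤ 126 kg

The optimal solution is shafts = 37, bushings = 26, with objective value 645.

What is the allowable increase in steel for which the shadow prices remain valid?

Binding constraints: coolant, steel. The basis is B = [[3,6],[2,2]] with det -6.
Per unit increase in steel, x* moves by d = (1, -0.5).
The basis stays optimal until bushings reaches 0; allowable increase = 52 kg.

52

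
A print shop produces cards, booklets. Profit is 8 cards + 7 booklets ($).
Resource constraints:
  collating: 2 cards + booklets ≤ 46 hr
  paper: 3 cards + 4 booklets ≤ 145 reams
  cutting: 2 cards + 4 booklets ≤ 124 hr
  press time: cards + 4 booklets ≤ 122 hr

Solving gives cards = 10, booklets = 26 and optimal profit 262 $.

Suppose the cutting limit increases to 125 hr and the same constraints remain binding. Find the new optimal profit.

Check each constraint at x*: collating 46/46 (tight); paper 134/145 (slack 11); cutting 124/124 (tight); press time 114/122 (slack 8).
Slack constraints have shadow price 0 (complementary slackness).
From A_Bᵀ y = c: 2·y_collating + 2·y_cutting = 8; 1·y_collating + 4·y_cutting = 7.
→ y_collating = 3 and y_cutting = 1.
Δz = y_cutting·Δb = 1 × (1) = 1, so new z* = 262 + 1 = 263.

263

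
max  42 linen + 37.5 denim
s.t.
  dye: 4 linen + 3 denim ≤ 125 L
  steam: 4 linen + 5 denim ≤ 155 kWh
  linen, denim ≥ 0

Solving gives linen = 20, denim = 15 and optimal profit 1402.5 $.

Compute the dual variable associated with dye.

7.5

Both dye and steam are binding at x*.
From A_Bᵀ y = c: 4·y_dye + 4·y_steam = 42; 3·y_dye + 5·y_steam = 37.5.
Solving: y_dye = 7.5, y_steam = 3.
Shadow price of dye = 7.5.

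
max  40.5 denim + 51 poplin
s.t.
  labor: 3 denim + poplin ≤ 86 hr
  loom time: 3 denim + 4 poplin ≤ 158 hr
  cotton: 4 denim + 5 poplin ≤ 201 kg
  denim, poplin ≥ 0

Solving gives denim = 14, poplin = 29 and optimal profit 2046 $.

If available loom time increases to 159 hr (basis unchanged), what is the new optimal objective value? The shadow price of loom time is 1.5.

Δb = 1, so new z* = 2046 + (1.5)·(1) = 2046 + 1.5 = 2047.5.

2047.5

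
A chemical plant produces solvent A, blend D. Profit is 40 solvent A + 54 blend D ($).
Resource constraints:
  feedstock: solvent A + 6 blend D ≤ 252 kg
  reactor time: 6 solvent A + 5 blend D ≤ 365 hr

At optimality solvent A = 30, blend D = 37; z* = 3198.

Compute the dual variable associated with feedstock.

4

Check each constraint at x*: feedstock 252/252 (tight); reactor time 365/365 (tight).
From A_Bᵀ y = c: 1·y_feedstock + 6·y_reactor time = 40; 6·y_feedstock + 5·y_reactor time = 54.
→ y_feedstock = 4 and y_reactor time = 6.
Shadow price of feedstock = 4.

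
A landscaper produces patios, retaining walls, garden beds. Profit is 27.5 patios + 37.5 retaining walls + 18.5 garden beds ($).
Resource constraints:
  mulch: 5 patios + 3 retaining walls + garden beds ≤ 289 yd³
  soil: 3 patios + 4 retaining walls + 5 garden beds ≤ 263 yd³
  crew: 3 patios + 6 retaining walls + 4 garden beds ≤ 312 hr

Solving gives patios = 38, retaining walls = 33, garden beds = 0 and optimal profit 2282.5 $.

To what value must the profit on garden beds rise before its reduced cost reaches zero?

22.5

Binding: mulch and crew. Non-binding: soil (17 unused).
By complementary slackness, y = 0 for the non-binding constraint.
From A_Bᵀ y = c: 5·y_mulch + 3·y_crew = 27.5; 3·y_mulch + 6·y_crew = 37.5.
Solving: y_mulch = 2.5, y_crew = 5.
garden beds enters the basis when its profit ≥ yᵀa₃ = 2.5·1 + 5·4 = 22.5.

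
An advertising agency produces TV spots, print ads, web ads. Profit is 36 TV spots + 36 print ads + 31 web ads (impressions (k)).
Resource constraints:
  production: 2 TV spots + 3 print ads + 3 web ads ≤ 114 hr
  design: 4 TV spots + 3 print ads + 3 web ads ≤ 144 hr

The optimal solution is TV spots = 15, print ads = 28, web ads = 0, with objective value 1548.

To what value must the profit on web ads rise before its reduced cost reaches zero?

36

At the optimum: production uses 114 of 114 (binding); design uses 144 of 144 (binding).
Dual feasibility on the basic columns requires 2·y_production + 4·y_design = 36, 3·y_production + 3·y_design = 36.
This yields shadow prices y_production = 6, y_design = 6.
web ads enters the basis when its profit ≥ yᵀa₃ = 6·3 + 6·3 = 36.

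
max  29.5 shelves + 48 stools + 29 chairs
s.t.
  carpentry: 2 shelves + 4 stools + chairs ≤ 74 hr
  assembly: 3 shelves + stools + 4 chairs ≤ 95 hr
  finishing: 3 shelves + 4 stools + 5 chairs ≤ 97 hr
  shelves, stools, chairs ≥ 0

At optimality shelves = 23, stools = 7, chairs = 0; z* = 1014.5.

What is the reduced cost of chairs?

-5

Check each constraint at x*: carpentry 74/74 (tight); assembly 76/95 (slack 19); finishing 97/97 (tight).
By complementary slackness, y = 0 for the non-binding constraint.
Dual feasibility on the basic columns requires 2·y_carpentry + 3·y_finishing = 29.5, 4·y_carpentry + 4·y_finishing = 48.
This yields shadow prices y_carpentry = 6.5, y_finishing = 5.5.
Reduced cost of chairs: c₃ − yᵀa₃ = 29 − (6.5·1 + 5.5·5) = 29 − 34 = -5.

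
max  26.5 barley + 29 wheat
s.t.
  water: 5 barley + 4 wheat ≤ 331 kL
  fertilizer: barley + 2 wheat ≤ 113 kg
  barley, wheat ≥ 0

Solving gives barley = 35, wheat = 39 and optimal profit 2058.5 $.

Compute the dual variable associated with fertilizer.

Check each constraint at x*: water 331/331 (tight); fertilizer 113/113 (tight).
From A_Bᵀ y = c: 5·y_water + 1·y_fertilizer = 26.5; 4·y_water + 2·y_fertilizer = 29.
→ y_water = 4 and y_fertilizer = 6.5.
Shadow price of fertilizer = 6.5.

6.5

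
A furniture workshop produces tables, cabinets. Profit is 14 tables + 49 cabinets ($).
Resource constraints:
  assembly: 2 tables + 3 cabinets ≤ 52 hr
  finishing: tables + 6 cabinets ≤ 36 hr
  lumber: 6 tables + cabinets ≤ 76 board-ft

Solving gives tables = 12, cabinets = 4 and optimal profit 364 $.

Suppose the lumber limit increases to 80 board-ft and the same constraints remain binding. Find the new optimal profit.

368

Binding: finishing and lumber. Non-binding: assembly (16 unused).
Since assembly is not tight, its dual is 0.
Dual feasibility on the basic columns requires 1·y_finishing + 6·y_lumber = 14, 6·y_finishing + 1·y_lumber = 49.
→ y_finishing = 8 and y_lumber = 1.
Δz = y_lumber·Δb = 1 × (4) = 4, so new z* = 364 + 4 = 368.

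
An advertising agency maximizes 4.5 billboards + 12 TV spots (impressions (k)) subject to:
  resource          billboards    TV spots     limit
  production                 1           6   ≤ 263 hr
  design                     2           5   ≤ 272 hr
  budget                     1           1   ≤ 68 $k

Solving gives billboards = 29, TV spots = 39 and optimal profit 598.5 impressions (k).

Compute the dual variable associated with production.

Binding: production and budget. Non-binding: design (19 unused).
Since design is not tight, its dual is 0.
From A_Bᵀ y = c: 1·y_production + 1·y_budget = 4.5; 6·y_production + 1·y_budget = 12.
This yields shadow prices y_production = 1.5, y_budget = 3.
Shadow price of production = 1.5.

1.5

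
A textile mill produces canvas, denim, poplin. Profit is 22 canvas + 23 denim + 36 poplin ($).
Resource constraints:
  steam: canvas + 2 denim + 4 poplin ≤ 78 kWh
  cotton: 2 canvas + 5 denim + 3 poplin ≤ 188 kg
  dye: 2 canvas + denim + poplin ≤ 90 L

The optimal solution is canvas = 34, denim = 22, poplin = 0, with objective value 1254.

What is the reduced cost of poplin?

-3

Check each constraint at x*: steam 78/78 (tight); cotton 178/188 (slack 10); dye 90/90 (tight).
Since cotton is not tight, its dual is 0.
The binding rows give the dual system: 1·y_steam + 2·y_dye = 22 and 2·y_steam + 1·y_dye = 23.
→ y_steam = 8 and y_dye = 7.
Reduced cost of poplin: c₃ − yᵀa₃ = 36 − (8·4 + 7·1) = 36 − 39 = -3.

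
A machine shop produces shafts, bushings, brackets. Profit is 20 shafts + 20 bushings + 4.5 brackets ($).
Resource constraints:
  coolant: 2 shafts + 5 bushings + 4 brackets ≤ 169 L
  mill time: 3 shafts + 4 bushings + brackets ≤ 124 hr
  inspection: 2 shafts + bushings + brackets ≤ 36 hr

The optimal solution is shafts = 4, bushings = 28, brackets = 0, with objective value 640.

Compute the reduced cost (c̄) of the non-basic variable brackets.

-3.5

Check each constraint at x*: coolant 148/169 (slack 21); mill time 124/124 (tight); inspection 36/36 (tight).
Since coolant is not tight, its dual is 0.
From A_Bᵀ y = c: 3·y_mill time + 2·y_inspection = 20; 4·y_mill time + 1·y_inspection = 20.
→ y_mill time = 4 and y_inspection = 4.
Reduced cost of brackets: c₃ − yᵀa₃ = 4.5 − (4·1 + 4·1) = 4.5 − 8 = -3.5.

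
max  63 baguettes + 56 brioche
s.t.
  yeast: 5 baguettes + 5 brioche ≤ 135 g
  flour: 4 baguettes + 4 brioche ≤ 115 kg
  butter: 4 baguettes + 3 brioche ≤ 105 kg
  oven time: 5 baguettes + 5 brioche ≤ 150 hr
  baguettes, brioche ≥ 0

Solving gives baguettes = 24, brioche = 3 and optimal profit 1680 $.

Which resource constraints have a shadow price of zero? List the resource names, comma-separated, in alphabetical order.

flour, oven time

yeast: 135/135 (binding)
flour: 108/115 (slack 7)
butter: 105/105 (binding)
oven time: 135/150 (slack 15)
By complementary slackness, a constraint with positive slack has shadow price 0 → flour, oven time.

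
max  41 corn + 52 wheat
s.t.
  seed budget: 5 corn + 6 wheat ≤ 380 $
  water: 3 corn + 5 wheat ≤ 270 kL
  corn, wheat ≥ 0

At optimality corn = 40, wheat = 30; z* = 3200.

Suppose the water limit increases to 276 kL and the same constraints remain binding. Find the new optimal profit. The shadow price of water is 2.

3212

Δb = 6, so new z* = 3200 + (2)·(6) = 3200 + 12 = 3212.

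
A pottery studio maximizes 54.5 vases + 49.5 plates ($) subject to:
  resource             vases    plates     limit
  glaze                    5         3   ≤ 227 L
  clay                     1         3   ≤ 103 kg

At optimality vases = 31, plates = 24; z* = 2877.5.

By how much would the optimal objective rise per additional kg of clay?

Check each constraint at x*: glaze 227/227 (tight); clay 103/103 (tight).
Dual feasibility on the basic columns requires 5·y_glaze + 1·y_clay = 54.5, 3·y_glaze + 3·y_clay = 49.5.
This yields shadow prices y_glaze = 9.5, y_clay = 7.
Shadow price of clay = 7.

7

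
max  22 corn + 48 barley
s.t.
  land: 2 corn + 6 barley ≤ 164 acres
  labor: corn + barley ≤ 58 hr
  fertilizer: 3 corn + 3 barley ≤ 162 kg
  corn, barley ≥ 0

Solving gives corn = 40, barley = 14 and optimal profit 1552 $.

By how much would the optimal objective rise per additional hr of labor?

Binding: land and fertilizer. Non-binding: labor (4 unused).
Since labor is not tight, its dual is 0.
Dual feasibility on the basic columns requires 2·y_land + 3·y_fertilizer = 22, 6·y_land + 3·y_fertilizer = 48.
→ y_land = 6.5 and y_fertilizer = 3.
Shadow price of labor = 0.

0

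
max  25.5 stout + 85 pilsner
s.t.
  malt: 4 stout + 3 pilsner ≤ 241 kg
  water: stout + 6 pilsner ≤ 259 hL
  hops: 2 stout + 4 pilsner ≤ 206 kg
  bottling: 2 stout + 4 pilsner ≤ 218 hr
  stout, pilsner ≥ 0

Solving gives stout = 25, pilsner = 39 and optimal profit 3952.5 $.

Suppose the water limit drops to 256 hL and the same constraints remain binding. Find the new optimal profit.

3927

Binding: water and hops. Non-binding: malt (24 unused), bottling (12 unused).
By complementary slackness, y = 0 for the non-binding constraints.
Dual feasibility on the basic columns requires 1·y_water + 2·y_hops = 25.5, 6·y_water + 4·y_hops = 85.
→ y_water = 8.5 and y_hops = 8.5.
Δz = y_water·Δb = 8.5 × (-3) = -25.5, so new z* = 3952.5 − 25.5 = 3927.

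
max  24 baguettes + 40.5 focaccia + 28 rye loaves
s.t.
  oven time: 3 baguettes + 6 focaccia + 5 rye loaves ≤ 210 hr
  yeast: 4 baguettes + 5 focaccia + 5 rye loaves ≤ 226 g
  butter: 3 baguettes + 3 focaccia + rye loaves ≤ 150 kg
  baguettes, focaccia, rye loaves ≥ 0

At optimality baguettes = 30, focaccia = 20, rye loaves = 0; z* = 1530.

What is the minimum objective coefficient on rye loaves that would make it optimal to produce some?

30

Binding: oven time and butter. Non-binding: yeast (6 unused).
By complementary slackness, y = 0 for the non-binding constraint.
Dual feasibility on the basic columns requires 3·y_oven time + 3·y_butter = 24, 6·y_oven time + 3·y_butter = 40.5.
This yields shadow prices y_oven time = 5.5, y_butter = 2.5.
rye loaves enters the basis when its profit ≥ yᵀa₃ = 5.5·5 + 2.5·1 = 30.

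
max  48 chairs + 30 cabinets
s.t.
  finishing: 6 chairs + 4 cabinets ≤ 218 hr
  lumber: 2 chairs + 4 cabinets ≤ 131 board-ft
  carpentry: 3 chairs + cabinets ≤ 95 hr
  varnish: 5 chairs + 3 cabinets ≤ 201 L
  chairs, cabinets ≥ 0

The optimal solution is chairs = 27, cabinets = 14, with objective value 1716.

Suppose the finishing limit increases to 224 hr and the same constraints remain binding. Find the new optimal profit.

Binding: finishing and carpentry. Non-binding: lumber (21 unused), varnish (24 unused).
Slack constraints have shadow price 0 (complementary slackness).
Dual feasibility on the basic columns requires 6·y_finishing + 3·y_carpentry = 48, 4·y_finishing + 1·y_carpentry = 30.
Solving: y_finishing = 7, y_carpentry = 2.
Δz = y_finishing·Δb = 7 × (6) = 42, so new z* = 1716 + 42 = 1758.

1758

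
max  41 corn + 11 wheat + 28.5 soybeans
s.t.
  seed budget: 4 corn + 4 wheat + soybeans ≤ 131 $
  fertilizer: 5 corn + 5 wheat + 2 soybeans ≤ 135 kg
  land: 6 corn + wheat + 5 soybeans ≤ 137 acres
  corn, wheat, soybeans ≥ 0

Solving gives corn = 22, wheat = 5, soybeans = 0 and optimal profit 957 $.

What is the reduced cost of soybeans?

Check each constraint at x*: seed budget 108/131 (slack 23); fertilizer 135/135 (tight); land 137/137 (tight).
Slack constraints have shadow price 0 (complementary slackness).
From A_Bᵀ y = c: 5·y_fertilizer + 6·y_land = 41; 5·y_fertilizer + 1·y_land = 11.
→ y_fertilizer = 1 and y_land = 6.
Reduced cost of soybeans: c₃ − yᵀa₃ = 28.5 − (1·2 + 6·5) = 28.5 − 32 = -3.5.

-3.5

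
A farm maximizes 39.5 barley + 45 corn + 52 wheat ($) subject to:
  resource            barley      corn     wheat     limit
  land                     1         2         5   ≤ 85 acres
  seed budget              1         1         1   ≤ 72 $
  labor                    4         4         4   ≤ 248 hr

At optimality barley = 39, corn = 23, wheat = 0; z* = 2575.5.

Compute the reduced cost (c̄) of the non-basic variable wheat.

-9.5

At the optimum: land uses 85 of 85 (binding); seed budget uses 62 of 72 (slack = 10); labor uses 248 of 248 (binding).
By complementary slackness, y = 0 for the non-binding constraint.
From A_Bᵀ y = c: 1·y_land + 4·y_labor = 39.5; 2·y_land + 4·y_labor = 45.
Solving: y_land = 5.5, y_labor = 8.5.
Reduced cost of wheat: c₃ − yᵀa₃ = 52 − (5.5·5 + 8.5·4) = 52 − 61.5 = -9.5.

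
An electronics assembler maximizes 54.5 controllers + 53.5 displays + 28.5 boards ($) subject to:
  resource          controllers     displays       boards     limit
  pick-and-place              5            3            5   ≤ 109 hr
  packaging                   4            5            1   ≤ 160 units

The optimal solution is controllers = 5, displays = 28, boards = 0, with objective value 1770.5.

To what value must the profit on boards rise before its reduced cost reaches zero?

30.5

Both pick-and-place and packaging are binding at x*.
Dual feasibility on the basic columns requires 5·y_pick-and-place + 4·y_packaging = 54.5, 3·y_pick-and-place + 5·y_packaging = 53.5.
Solving: y_pick-and-place = 4.5, y_packaging = 8.
boards enters the basis when its profit ≥ yᵀa₃ = 4.5·5 + 8·1 = 30.5.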